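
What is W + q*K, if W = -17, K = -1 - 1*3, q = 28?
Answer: -129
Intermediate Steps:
K = -4 (K = -1 - 3 = -4)
W + q*K = -17 + 28*(-4) = -17 - 112 = -129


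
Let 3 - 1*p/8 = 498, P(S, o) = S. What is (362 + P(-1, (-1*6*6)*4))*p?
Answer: -1429560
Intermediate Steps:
p = -3960 (p = 24 - 8*498 = 24 - 3984 = -3960)
(362 + P(-1, (-1*6*6)*4))*p = (362 - 1)*(-3960) = 361*(-3960) = -1429560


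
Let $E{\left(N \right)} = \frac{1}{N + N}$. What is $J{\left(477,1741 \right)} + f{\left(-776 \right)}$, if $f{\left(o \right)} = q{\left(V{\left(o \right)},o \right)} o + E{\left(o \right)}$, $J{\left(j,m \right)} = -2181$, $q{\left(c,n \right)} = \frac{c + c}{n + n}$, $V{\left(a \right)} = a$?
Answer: $- \frac{4589265}{1552} \approx -2957.0$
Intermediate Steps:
$q{\left(c,n \right)} = \frac{c}{n}$ ($q{\left(c,n \right)} = \frac{2 c}{2 n} = 2 c \frac{1}{2 n} = \frac{c}{n}$)
$E{\left(N \right)} = \frac{1}{2 N}$
$f{\left(o \right)} = o + \frac{1}{2 o}$ ($f{\left(o \right)} = \frac{o}{o} o + \frac{1}{2 o} = 1 o + \frac{1}{2 o} = o + \frac{1}{2 o}$)
$J{\left(477,1741 \right)} + f{\left(-776 \right)} = -2181 - \left(776 - \frac{1}{2 \left(-776\right)}\right) = -2181 + \left(-776 + \frac{1}{2} \left(- \frac{1}{776}\right)\right) = -2181 - \frac{1204353}{1552} = - \frac{4589265}{1552}$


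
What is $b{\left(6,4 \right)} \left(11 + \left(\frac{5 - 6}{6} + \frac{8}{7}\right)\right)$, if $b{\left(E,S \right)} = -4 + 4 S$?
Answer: $\frac{1006}{7} \approx 143.71$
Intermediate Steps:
$b{\left(6,4 \right)} \left(11 + \left(\frac{5 - 6}{6} + \frac{8}{7}\right)\right) = \left(-4 + 4 \cdot 4\right) \left(11 + \left(\frac{5 - 6}{6} + \frac{8}{7}\right)\right) = \left(-4 + 16\right) \left(11 + \left(\left(5 - 6\right) \frac{1}{6} + 8 \cdot \frac{1}{7}\right)\right) = 12 \left(11 + \left(\left(-1\right) \frac{1}{6} + \frac{8}{7}\right)\right) = 12 \left(11 + \left(- \frac{1}{6} + \frac{8}{7}\right)\right) = 12 \left(11 + \frac{41}{42}\right) = 12 \cdot \frac{503}{42} = \frac{1006}{7}$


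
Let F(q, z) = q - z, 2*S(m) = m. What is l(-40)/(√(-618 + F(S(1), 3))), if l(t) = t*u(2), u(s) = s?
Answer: 80*I*√2482/1241 ≈ 3.2116*I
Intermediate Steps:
S(m) = m/2
l(t) = 2*t (l(t) = t*2 = 2*t)
l(-40)/(√(-618 + F(S(1), 3))) = (2*(-40))/(√(-618 + ((½)*1 - 1*3))) = -80/√(-618 + (½ - 3)) = -80/√(-618 - 5/2) = -80*(-I*√2482/1241) = -(-80)*I*√2482/1241 = 80*I*√2482/1241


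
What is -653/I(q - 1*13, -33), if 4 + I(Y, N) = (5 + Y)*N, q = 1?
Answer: -653/227 ≈ -2.8767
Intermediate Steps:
I(Y, N) = -4 + N*(5 + Y) (I(Y, N) = -4 + (5 + Y)*N = -4 + N*(5 + Y))
-653/I(q - 1*13, -33) = -653/(-4 + 5*(-33) - 33*(1 - 1*13)) = -653/(-4 - 165 - 33*(1 - 13)) = -653/(-4 - 165 - 33*(-12)) = -653/(-4 - 165 + 396) = -653/227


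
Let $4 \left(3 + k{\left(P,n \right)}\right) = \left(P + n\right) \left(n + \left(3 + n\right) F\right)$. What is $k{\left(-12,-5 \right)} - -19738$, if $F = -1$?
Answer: $\frac{78991}{4} \approx 19748.0$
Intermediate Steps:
$k{\left(P,n \right)} = -3 - \frac{3 P}{4} - \frac{3 n}{4}$ ($k{\left(P,n \right)} = -3 + \frac{\left(P + n\right) \left(n + \left(3 + n\right) \left(-1\right)\right)}{4} = -3 + \frac{\left(P + n\right) \left(n - \left(3 + n\right)\right)}{4} = -3 + \frac{\left(P + n\right) \left(-3\right)}{4} = -3 + \frac{- 3 P - 3 n}{4} = -3 - \left(\frac{3 P}{4} + \frac{3 n}{4}\right) = -3 - \frac{3 P}{4} - \frac{3 n}{4}$)
$k{\left(-12,-5 \right)} - -19738 = \left(-3 - -9 - - \frac{15}{4}\right) - -19738 = \left(-3 + 9 + \frac{15}{4}\right) + 19738 = \frac{39}{4} + 19738 = \frac{78991}{4}$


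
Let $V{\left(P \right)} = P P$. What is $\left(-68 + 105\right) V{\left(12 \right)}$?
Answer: $5328$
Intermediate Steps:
$V{\left(P \right)} = P^{2}$
$\left(-68 + 105\right) V{\left(12 \right)} = \left(-68 + 105\right) 12^{2} = 37 \cdot 144 = 5328$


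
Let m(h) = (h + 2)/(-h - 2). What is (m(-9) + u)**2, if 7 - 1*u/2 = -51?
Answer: 13225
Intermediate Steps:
u = 116 (u = 14 - 2*(-51) = 14 + 102 = 116)
m(h) = (2 + h)/(-2 - h)
(m(-9) + u)**2 = (-1 + 116)**2 = 115**2 = 13225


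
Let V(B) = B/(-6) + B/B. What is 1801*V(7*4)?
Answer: -19811/3 ≈ -6603.7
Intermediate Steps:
V(B) = 1 - B/6 (V(B) = B*(-⅙) + 1 = -B/6 + 1 = 1 - B/6)
1801*V(7*4) = 1801*(1 - 7*4/6) = 1801*(1 - ⅙*28) = 1801*(1 - 14/3) = 1801*(-11/3) = -19811/3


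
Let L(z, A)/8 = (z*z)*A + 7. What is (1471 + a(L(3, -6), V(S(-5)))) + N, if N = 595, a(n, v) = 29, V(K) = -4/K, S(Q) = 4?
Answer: 2095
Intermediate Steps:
L(z, A) = 56 + 8*A*z² (L(z, A) = 8*((z*z)*A + 7) = 8*(z²*A + 7) = 8*(A*z² + 7) = 8*(7 + A*z²) = 56 + 8*A*z²)
(1471 + a(L(3, -6), V(S(-5)))) + N = (1471 + 29) + 595 = 1500 + 595 = 2095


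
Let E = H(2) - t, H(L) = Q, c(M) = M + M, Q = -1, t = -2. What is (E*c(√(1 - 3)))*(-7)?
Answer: -14*I*√2 ≈ -19.799*I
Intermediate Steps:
c(M) = 2*M
H(L) = -1
E = 1 (E = -1 - 1*(-2) = -1 + 2 = 1)
(E*c(√(1 - 3)))*(-7) = (1*(2*√(1 - 3)))*(-7) = (1*(2*√(-2)))*(-7) = (1*(2*(I*√2)))*(-7) = (1*(2*I*√2))*(-7) = (2*I*√2)*(-7) = -14*I*√2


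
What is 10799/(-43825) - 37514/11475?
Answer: -70718783/20115675 ≈ -3.5156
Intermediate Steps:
10799/(-43825) - 37514/11475 = 10799*(-1/43825) - 37514*1/11475 = -10799/43825 - 37514/11475 = -70718783/20115675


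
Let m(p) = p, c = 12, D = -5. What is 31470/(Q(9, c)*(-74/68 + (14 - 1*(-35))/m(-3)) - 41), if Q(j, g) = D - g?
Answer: 188820/1531 ≈ 123.33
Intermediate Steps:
Q(j, g) = -5 - g
31470/(Q(9, c)*(-74/68 + (14 - 1*(-35))/m(-3)) - 41) = 31470/((-5 - 1*12)*(-74/68 + (14 - 1*(-35))/(-3)) - 41) = 31470/((-5 - 12)*(-74*1/68 + (14 + 35)*(-⅓)) - 41) = 31470/(-17*(-37/34 + 49*(-⅓)) - 41) = 31470/(-17*(-37/34 - 49/3) - 41) = 31470/(-17*(-1777/102) - 41) = 31470/(1777/6 - 41) = 31470/(1531/6) = 31470*(6/1531) = 188820/1531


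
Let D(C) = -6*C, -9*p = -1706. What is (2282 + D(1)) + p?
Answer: 22190/9 ≈ 2465.6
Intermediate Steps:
p = 1706/9 (p = -⅑*(-1706) = 1706/9 ≈ 189.56)
(2282 + D(1)) + p = (2282 - 6*1) + 1706/9 = (2282 - 6) + 1706/9 = 2276 + 1706/9 = 22190/9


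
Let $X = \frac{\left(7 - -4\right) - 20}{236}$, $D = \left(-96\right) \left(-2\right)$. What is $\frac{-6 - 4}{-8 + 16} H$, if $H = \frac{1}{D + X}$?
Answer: $- \frac{295}{45303} \approx -0.0065117$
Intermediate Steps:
$D = 192$
$X = - \frac{9}{236}$ ($X = \left(\left(7 + 4\right) - 20\right) \frac{1}{236} = \left(11 - 20\right) \frac{1}{236} = \left(-9\right) \frac{1}{236} = - \frac{9}{236} \approx -0.038136$)
$H = \frac{236}{45303}$ ($H = \frac{1}{192 - \frac{9}{236}} = \frac{1}{\frac{45303}{236}} = \frac{236}{45303} \approx 0.0052094$)
$\frac{-6 - 4}{-8 + 16} H = \frac{-6 - 4}{-8 + 16} \cdot \frac{236}{45303} = - \frac{10}{8} \cdot \frac{236}{45303} = \left(-10\right) \frac{1}{8} \cdot \frac{236}{45303} = \left(- \frac{5}{4}\right) \frac{236}{45303} = - \frac{295}{45303}$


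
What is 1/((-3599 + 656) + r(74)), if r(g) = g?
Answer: -1/2869 ≈ -0.00034855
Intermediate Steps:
1/((-3599 + 656) + r(74)) = 1/((-3599 + 656) + 74) = 1/(-2943 + 74) = 1/(-2869) = -1/2869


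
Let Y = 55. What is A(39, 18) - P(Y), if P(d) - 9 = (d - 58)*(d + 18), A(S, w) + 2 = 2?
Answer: 210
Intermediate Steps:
A(S, w) = 0 (A(S, w) = -2 + 2 = 0)
P(d) = 9 + (-58 + d)*(18 + d) (P(d) = 9 + (d - 58)*(d + 18) = 9 + (-58 + d)*(18 + d))
A(39, 18) - P(Y) = 0 - (-1035 + 55² - 40*55) = 0 - (-1035 + 3025 - 2200) = 0 - 1*(-210) = 0 + 210 = 210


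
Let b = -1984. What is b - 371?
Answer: -2355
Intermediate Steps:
b - 371 = -1984 - 371 = -2355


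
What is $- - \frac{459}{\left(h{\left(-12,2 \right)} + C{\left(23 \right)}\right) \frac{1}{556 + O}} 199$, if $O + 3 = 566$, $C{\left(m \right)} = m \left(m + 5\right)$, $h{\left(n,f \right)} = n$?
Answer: $\frac{102210579}{632} \approx 1.6173 \cdot 10^{5}$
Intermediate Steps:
$C{\left(m \right)} = m \left(5 + m\right)$
$O = 563$ ($O = -3 + 566 = 563$)
$- - \frac{459}{\left(h{\left(-12,2 \right)} + C{\left(23 \right)}\right) \frac{1}{556 + O}} 199 = - - \frac{459}{\left(-12 + 23 \left(5 + 23\right)\right) \frac{1}{556 + 563}} \cdot 199 = - - \frac{459}{\left(-12 + 23 \cdot 28\right) \frac{1}{1119}} \cdot 199 = - - \frac{459}{\left(-12 + 644\right) \frac{1}{1119}} \cdot 199 = - - \frac{459}{632 \cdot \frac{1}{1119}} \cdot 199 = - - \frac{459}{\frac{632}{1119}} \cdot 199 = - \left(-459\right) \frac{1119}{632} \cdot 199 = - \frac{\left(-513621\right) 199}{632} = \left(-1\right) \left(- \frac{102210579}{632}\right) = \frac{102210579}{632}$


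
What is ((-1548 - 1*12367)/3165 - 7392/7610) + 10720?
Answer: 25806887917/2408565 ≈ 10715.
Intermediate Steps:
((-1548 - 1*12367)/3165 - 7392/7610) + 10720 = ((-1548 - 12367)*(1/3165) - 7392*1/7610) + 10720 = (-13915*1/3165 - 3696/3805) + 10720 = (-2783/633 - 3696/3805) + 10720 = -12928883/2408565 + 10720 = 25806887917/2408565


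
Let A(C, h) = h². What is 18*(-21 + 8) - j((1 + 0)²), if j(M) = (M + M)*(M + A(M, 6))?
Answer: -308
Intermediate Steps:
j(M) = 2*M*(36 + M) (j(M) = (M + M)*(M + 6²) = (2*M)*(M + 36) = (2*M)*(36 + M) = 2*M*(36 + M))
18*(-21 + 8) - j((1 + 0)²) = 18*(-21 + 8) - 2*(1 + 0)²*(36 + (1 + 0)²) = 18*(-13) - 2*1²*(36 + 1²) = -234 - 2*(36 + 1) = -234 - 2*37 = -234 - 1*74 = -234 - 74 = -308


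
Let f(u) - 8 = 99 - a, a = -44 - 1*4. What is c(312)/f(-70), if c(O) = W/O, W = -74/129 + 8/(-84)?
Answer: -151/10917270 ≈ -1.3831e-5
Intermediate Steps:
a = -48 (a = -44 - 4 = -48)
f(u) = 155 (f(u) = 8 + (99 - 1*(-48)) = 8 + (99 + 48) = 8 + 147 = 155)
W = -604/903 (W = -74*1/129 + 8*(-1/84) = -74/129 - 2/21 = -604/903 ≈ -0.66888)
c(O) = -604/(903*O)
c(312)/f(-70) = -604/903/312/155 = -604/903*1/312*(1/155) = -151/70434*1/155 = -151/10917270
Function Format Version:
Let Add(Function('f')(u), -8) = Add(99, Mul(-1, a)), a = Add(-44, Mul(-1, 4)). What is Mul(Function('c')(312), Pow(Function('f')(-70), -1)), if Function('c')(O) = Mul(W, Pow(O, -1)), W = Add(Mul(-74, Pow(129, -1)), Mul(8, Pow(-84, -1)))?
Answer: Rational(-151, 10917270) ≈ -1.3831e-5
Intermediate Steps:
a = -48 (a = Add(-44, -4) = -48)
Function('f')(u) = 155 (Function('f')(u) = Add(8, Add(99, Mul(-1, -48))) = Add(8, Add(99, 48)) = Add(8, 147) = 155)
W = Rational(-604, 903) (W = Add(Mul(-74, Rational(1, 129)), Mul(8, Rational(-1, 84))) = Add(Rational(-74, 129), Rational(-2, 21)) = Rational(-604, 903) ≈ -0.66888)
Function('c')(O) = Mul(Rational(-604, 903), Pow(O, -1))
Mul(Function('c')(312), Pow(Function('f')(-70), -1)) = Mul(Mul(Rational(-604, 903), Pow(312, -1)), Pow(155, -1)) = Mul(Mul(Rational(-604, 903), Rational(1, 312)), Rational(1, 155)) = Mul(Rational(-151, 70434), Rational(1, 155)) = Rational(-151, 10917270)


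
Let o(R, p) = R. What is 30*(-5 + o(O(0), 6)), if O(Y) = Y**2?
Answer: -150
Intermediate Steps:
30*(-5 + o(O(0), 6)) = 30*(-5 + 0**2) = 30*(-5 + 0) = 30*(-5) = -150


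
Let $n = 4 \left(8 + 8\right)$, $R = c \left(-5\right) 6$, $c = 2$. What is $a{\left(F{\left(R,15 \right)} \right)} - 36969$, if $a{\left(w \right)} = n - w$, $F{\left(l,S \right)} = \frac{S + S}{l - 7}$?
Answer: $- \frac{2472605}{67} \approx -36905.0$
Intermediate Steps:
$R = -60$ ($R = 2 \left(-5\right) 6 = \left(-10\right) 6 = -60$)
$F{\left(l,S \right)} = \frac{2 S}{-7 + l}$
$n = 64$ ($n = 4 \cdot 16 = 64$)
$a{\left(w \right)} = 64 - w$
$a{\left(F{\left(R,15 \right)} \right)} - 36969 = \left(64 - 2 \cdot 15 \frac{1}{-7 - 60}\right) - 36969 = \left(64 - 2 \cdot 15 \frac{1}{-67}\right) - 36969 = \left(64 - 2 \cdot 15 \left(- \frac{1}{67}\right)\right) - 36969 = \left(64 - - \frac{30}{67}\right) - 36969 = \left(64 + \frac{30}{67}\right) - 36969 = \frac{4318}{67} - 36969 = - \frac{2472605}{67}$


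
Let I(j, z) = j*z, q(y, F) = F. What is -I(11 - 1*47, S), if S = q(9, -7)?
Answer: -252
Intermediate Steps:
S = -7
-I(11 - 1*47, S) = -(11 - 1*47)*(-7) = -(11 - 47)*(-7) = -(-36)*(-7) = -1*252 = -252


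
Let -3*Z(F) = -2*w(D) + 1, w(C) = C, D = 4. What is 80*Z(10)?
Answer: 560/3 ≈ 186.67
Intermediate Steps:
Z(F) = 7/3 (Z(F) = -(-2*4 + 1)/3 = -(-8 + 1)/3 = -⅓*(-7) = 7/3)
80*Z(10) = 80*(7/3) = 560/3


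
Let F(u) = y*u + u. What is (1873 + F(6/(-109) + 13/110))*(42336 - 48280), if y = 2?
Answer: -66749755852/5995 ≈ -1.1134e+7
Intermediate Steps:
F(u) = 3*u (F(u) = 2*u + u = 3*u)
(1873 + F(6/(-109) + 13/110))*(42336 - 48280) = (1873 + 3*(6/(-109) + 13/110))*(42336 - 48280) = (1873 + 3*(6*(-1/109) + 13*(1/110)))*(-5944) = (1873 + 3*(-6/109 + 13/110))*(-5944) = (1873 + 3*(757/11990))*(-5944) = (1873 + 2271/11990)*(-5944) = (22459541/11990)*(-5944) = -66749755852/5995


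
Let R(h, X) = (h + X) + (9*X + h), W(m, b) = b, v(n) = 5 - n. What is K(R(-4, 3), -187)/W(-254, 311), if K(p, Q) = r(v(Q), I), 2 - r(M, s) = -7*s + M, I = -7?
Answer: -239/311 ≈ -0.76849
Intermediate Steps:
R(h, X) = 2*h + 10*X (R(h, X) = (X + h) + (h + 9*X) = 2*h + 10*X)
r(M, s) = 2 - M + 7*s (r(M, s) = 2 - (-7*s + M) = 2 - (M - 7*s) = 2 + (-M + 7*s) = 2 - M + 7*s)
K(p, Q) = -52 + Q (K(p, Q) = 2 - (5 - Q) + 7*(-7) = 2 + (-5 + Q) - 49 = -52 + Q)
K(R(-4, 3), -187)/W(-254, 311) = (-52 - 187)/311 = -239*1/311 = -239/311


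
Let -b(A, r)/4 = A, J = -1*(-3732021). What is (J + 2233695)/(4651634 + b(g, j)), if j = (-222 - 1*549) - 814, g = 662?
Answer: 994286/774831 ≈ 1.2832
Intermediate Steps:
J = 3732021
j = -1585 (j = (-222 - 549) - 814 = -771 - 814 = -1585)
b(A, r) = -4*A
(J + 2233695)/(4651634 + b(g, j)) = (3732021 + 2233695)/(4651634 - 4*662) = 5965716/(4651634 - 2648) = 5965716/4648986 = 5965716*(1/4648986) = 994286/774831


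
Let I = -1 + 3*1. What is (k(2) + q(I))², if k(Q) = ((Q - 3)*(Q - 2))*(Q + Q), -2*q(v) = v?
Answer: 1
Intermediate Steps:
I = 2 (I = -1 + 3 = 2)
q(v) = -v/2
k(Q) = 2*Q*(-3 + Q)*(-2 + Q) (k(Q) = ((-3 + Q)*(-2 + Q))*(2*Q) = 2*Q*(-3 + Q)*(-2 + Q))
(k(2) + q(I))² = (2*2*(6 + 2² - 5*2) - ½*2)² = (2*2*(6 + 4 - 10) - 1)² = (2*2*0 - 1)² = (0 - 1)² = (-1)² = 1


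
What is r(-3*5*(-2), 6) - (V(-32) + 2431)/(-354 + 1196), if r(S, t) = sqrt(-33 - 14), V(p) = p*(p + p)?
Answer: -4479/842 + I*sqrt(47) ≈ -5.3195 + 6.8557*I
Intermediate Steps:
V(p) = 2*p**2 (V(p) = p*(2*p) = 2*p**2)
r(S, t) = I*sqrt(47) (r(S, t) = sqrt(-47) = I*sqrt(47))
r(-3*5*(-2), 6) - (V(-32) + 2431)/(-354 + 1196) = I*sqrt(47) - (2*(-32)**2 + 2431)/(-354 + 1196) = I*sqrt(47) - (2*1024 + 2431)/842 = I*sqrt(47) - (2048 + 2431)/842 = I*sqrt(47) - 4479/842 = -4479/842 + I*sqrt(47)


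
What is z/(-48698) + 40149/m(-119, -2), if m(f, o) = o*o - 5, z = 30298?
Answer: -977603150/24349 ≈ -40150.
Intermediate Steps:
m(f, o) = -5 + o² (m(f, o) = o² - 5 = -5 + o²)
z/(-48698) + 40149/m(-119, -2) = 30298/(-48698) + 40149/(-5 + (-2)²) = 30298*(-1/48698) + 40149/(-5 + 4) = -15149/24349 + 40149/(-1) = -15149/24349 + 40149*(-1) = -15149/24349 - 40149 = -977603150/24349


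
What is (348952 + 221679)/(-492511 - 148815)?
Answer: -570631/641326 ≈ -0.88977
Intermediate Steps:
(348952 + 221679)/(-492511 - 148815) = 570631/(-641326) = 570631*(-1/641326) = -570631/641326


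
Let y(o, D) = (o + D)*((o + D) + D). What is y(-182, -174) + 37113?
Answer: 225793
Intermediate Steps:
y(o, D) = (D + o)*(o + 2*D) (y(o, D) = (D + o)*((D + o) + D) = (D + o)*(o + 2*D))
y(-182, -174) + 37113 = ((-182)**2 + 2*(-174)**2 + 3*(-174)*(-182)) + 37113 = (33124 + 2*30276 + 95004) + 37113 = (33124 + 60552 + 95004) + 37113 = 188680 + 37113 = 225793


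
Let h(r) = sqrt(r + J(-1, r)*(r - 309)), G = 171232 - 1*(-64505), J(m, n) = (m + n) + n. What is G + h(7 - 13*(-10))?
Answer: 235737 + I*sqrt(46819) ≈ 2.3574e+5 + 216.38*I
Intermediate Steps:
J(m, n) = m + 2*n
G = 235737 (G = 171232 + 64505 = 235737)
h(r) = sqrt(r + (-1 + 2*r)*(-309 + r)) (h(r) = sqrt(r + (-1 + 2*r)*(r - 309)) = sqrt(r + (-1 + 2*r)*(-309 + r)))
G + h(7 - 13*(-10)) = 235737 + sqrt(309 - 618*(7 - 13*(-10)) + 2*(7 - 13*(-10))**2) = 235737 + sqrt(309 - 618*(7 + 130) + 2*(7 + 130)**2) = 235737 + sqrt(309 - 618*137 + 2*137**2) = 235737 + sqrt(309 - 84666 + 2*18769) = 235737 + sqrt(309 - 84666 + 37538) = 235737 + sqrt(-46819) = 235737 + I*sqrt(46819)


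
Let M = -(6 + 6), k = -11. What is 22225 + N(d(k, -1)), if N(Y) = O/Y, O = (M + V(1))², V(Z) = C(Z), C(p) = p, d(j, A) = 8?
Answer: 177921/8 ≈ 22240.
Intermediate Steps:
V(Z) = Z
M = -12 (M = -1*12 = -12)
O = 121 (O = (-12 + 1)² = (-11)² = 121)
N(Y) = 121/Y
22225 + N(d(k, -1)) = 22225 + 121/8 = 177921/8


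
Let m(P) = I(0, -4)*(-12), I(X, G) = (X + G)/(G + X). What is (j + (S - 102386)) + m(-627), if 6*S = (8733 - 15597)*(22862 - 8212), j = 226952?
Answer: -16635046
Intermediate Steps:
I(X, G) = 1 (I(X, G) = (G + X)/(G + X) = 1)
S = -16759600 (S = ((8733 - 15597)*(22862 - 8212))/6 = (-6864*14650)/6 = (⅙)*(-100557600) = -16759600)
m(P) = -12 (m(P) = 1*(-12) = -12)
(j + (S - 102386)) + m(-627) = (226952 + (-16759600 - 102386)) - 12 = (226952 - 16861986) - 12 = -16635034 - 12 = -16635046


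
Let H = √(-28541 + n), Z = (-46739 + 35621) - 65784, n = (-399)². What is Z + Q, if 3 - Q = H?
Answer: -76899 - 2*√32665 ≈ -77261.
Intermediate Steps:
n = 159201
Z = -76902 (Z = -11118 - 65784 = -76902)
H = 2*√32665 (H = √(-28541 + 159201) = √130660 = 2*√32665 ≈ 361.47)
Q = 3 - 2*√32665 ≈ -358.47
Z + Q = -76902 + (3 - 2*√32665) = -76899 - 2*√32665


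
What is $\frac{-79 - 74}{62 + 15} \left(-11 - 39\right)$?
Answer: $\frac{7650}{77} \approx 99.351$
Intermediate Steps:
$\frac{-79 - 74}{62 + 15} \left(-11 - 39\right) = - \frac{153}{77} \left(-50\right) = \left(-153\right) \frac{1}{77} \left(-50\right) = \left(- \frac{153}{77}\right) \left(-50\right) = \frac{7650}{77}$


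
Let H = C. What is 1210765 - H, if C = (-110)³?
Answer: 2541765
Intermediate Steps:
C = -1331000
H = -1331000
1210765 - H = 1210765 - 1*(-1331000) = 1210765 + 1331000 = 2541765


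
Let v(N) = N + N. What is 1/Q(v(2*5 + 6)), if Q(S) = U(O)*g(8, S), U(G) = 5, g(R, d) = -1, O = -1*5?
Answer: -1/5 ≈ -0.20000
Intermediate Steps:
O = -5
v(N) = 2*N
Q(S) = -5 (Q(S) = 5*(-1) = -5)
1/Q(v(2*5 + 6)) = 1/(-5) = -1/5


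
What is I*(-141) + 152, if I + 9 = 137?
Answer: -17896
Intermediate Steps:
I = 128 (I = -9 + 137 = 128)
I*(-141) + 152 = 128*(-141) + 152 = -18048 + 152 = -17896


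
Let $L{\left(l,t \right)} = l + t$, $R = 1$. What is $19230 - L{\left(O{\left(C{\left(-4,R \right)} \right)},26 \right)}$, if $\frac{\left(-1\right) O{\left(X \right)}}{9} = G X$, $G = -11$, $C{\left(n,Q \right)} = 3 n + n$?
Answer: $20788$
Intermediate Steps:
$C{\left(n,Q \right)} = 4 n$
$O{\left(X \right)} = 99 X$ ($O{\left(X \right)} = - 9 \left(- 11 X\right) = 99 X$)
$19230 - L{\left(O{\left(C{\left(-4,R \right)} \right)},26 \right)} = 19230 - \left(99 \cdot 4 \left(-4\right) + 26\right) = 19230 - \left(99 \left(-16\right) + 26\right) = 19230 - \left(-1584 + 26\right) = 19230 - -1558 = 19230 + 1558 = 20788$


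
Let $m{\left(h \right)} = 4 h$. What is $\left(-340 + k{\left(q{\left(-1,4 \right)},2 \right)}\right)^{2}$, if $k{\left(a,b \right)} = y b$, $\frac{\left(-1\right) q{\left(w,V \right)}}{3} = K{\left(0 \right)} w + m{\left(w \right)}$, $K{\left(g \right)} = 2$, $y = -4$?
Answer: $121104$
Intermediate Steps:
$q{\left(w,V \right)} = - 18 w$ ($q{\left(w,V \right)} = - 3 \left(2 w + 4 w\right) = - 3 \cdot 6 w = - 18 w$)
$k{\left(a,b \right)} = - 4 b$
$\left(-340 + k{\left(q{\left(-1,4 \right)},2 \right)}\right)^{2} = \left(-340 - 8\right)^{2} = \left(-348\right)^{2} = 121104$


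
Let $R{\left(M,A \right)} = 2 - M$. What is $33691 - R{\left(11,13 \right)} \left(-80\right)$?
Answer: $32971$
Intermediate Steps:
$33691 - R{\left(11,13 \right)} \left(-80\right) = 33691 - \left(2 - 11\right) \left(-80\right) = 33691 - \left(-9\right) \left(-80\right) = 33691 - 720 = 32971$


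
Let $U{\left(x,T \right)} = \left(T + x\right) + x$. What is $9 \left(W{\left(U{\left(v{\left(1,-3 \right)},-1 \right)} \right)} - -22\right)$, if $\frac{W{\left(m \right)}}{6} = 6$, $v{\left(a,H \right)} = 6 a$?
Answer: $522$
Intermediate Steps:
$U{\left(x,T \right)} = T + 2 x$
$W{\left(m \right)} = 36$ ($W{\left(m \right)} = 6 \cdot 6 = 36$)
$9 \left(W{\left(U{\left(v{\left(1,-3 \right)},-1 \right)} \right)} - -22\right) = 9 \left(36 - -22\right) = 9 \left(36 + 22\right) = 9 \cdot 58 = 522$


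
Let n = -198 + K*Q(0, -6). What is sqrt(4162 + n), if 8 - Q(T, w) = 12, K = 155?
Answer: 4*sqrt(209) ≈ 57.827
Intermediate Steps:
Q(T, w) = -4 (Q(T, w) = 8 - 1*12 = 8 - 12 = -4)
n = -818 (n = -198 + 155*(-4) = -198 - 620 = -818)
sqrt(4162 + n) = sqrt(4162 - 818) = sqrt(3344) = 4*sqrt(209)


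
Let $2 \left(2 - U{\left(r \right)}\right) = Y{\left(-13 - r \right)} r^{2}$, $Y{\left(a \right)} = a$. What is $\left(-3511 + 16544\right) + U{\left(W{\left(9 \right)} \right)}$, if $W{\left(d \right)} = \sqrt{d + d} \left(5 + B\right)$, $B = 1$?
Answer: $17247 + 5832 \sqrt{2} \approx 25495.0$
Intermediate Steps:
$W{\left(d \right)} = 6 \sqrt{2} \sqrt{d}$ ($W{\left(d \right)} = \sqrt{d + d} \left(5 + 1\right) = \sqrt{2 d} 6 = \sqrt{2} \sqrt{d} 6 = 6 \sqrt{2} \sqrt{d}$)
$U{\left(r \right)} = 2 - \frac{r^{2} \left(-13 - r\right)}{2}$ ($U{\left(r \right)} = 2 - \frac{\left(-13 - r\right) r^{2}}{2} = 2 - \frac{r^{2} \left(-13 - r\right)}{2}$)
$\left(-3511 + 16544\right) + U{\left(W{\left(9 \right)} \right)} = \left(-3511 + 16544\right) + \left(2 + \frac{\left(6 \sqrt{2} \sqrt{9}\right)^{2} \left(13 + 6 \sqrt{2} \sqrt{9}\right)}{2}\right) = 13033 + \left(2 + \frac{\left(6 \sqrt{2} \cdot 3\right)^{2} \left(13 + 6 \sqrt{2} \cdot 3\right)}{2}\right) = 13033 + \left(2 + \frac{\left(18 \sqrt{2}\right)^{2} \left(13 + 18 \sqrt{2}\right)}{2}\right) = 13033 + \left(2 + \frac{1}{2} \cdot 648 \left(13 + 18 \sqrt{2}\right)\right) = 13033 + \left(2 + \left(4212 + 5832 \sqrt{2}\right)\right) = 13033 + \left(4214 + 5832 \sqrt{2}\right) = 17247 + 5832 \sqrt{2}$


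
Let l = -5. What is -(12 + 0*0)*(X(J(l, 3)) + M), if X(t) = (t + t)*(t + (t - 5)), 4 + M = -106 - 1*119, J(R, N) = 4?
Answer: 2460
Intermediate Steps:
M = -229 (M = -4 + (-106 - 1*119) = -4 + (-106 - 119) = -4 - 225 = -229)
X(t) = 2*t*(-5 + 2*t) (X(t) = (2*t)*(t + (-5 + t)) = (2*t)*(-5 + 2*t) = 2*t*(-5 + 2*t))
-(12 + 0*0)*(X(J(l, 3)) + M) = -(12 + 0*0)*(2*4*(-5 + 2*4) - 229) = -(12 + 0)*(2*4*(-5 + 8) - 229) = -12*(2*4*3 - 229) = -12*(24 - 229) = -12*(-205) = -1*(-2460) = 2460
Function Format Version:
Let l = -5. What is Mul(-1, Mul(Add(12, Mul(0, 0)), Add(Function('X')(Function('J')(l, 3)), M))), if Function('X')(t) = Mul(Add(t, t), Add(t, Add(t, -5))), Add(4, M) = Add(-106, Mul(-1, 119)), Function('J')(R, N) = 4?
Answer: 2460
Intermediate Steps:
M = -229 (M = Add(-4, Add(-106, Mul(-1, 119))) = Add(-4, Add(-106, -119)) = Add(-4, -225) = -229)
Function('X')(t) = Mul(2, t, Add(-5, Mul(2, t))) (Function('X')(t) = Mul(Mul(2, t), Add(t, Add(-5, t))) = Mul(Mul(2, t), Add(-5, Mul(2, t))) = Mul(2, t, Add(-5, Mul(2, t))))
Mul(-1, Mul(Add(12, Mul(0, 0)), Add(Function('X')(Function('J')(l, 3)), M))) = Mul(-1, Mul(Add(12, Mul(0, 0)), Add(Mul(2, 4, Add(-5, Mul(2, 4))), -229))) = Mul(-1, Mul(Add(12, 0), Add(Mul(2, 4, Add(-5, 8)), -229))) = Mul(-1, Mul(12, Add(Mul(2, 4, 3), -229))) = Mul(-1, Mul(12, Add(24, -229))) = Mul(-1, Mul(12, -205)) = Mul(-1, -2460) = 2460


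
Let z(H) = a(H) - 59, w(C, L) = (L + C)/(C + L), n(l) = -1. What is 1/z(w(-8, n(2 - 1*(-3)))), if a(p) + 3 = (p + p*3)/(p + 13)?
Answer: -7/432 ≈ -0.016204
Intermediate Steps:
a(p) = -3 + 4*p/(13 + p) (a(p) = -3 + (p + p*3)/(p + 13) = -3 + (p + 3*p)/(13 + p) = -3 + (4*p)/(13 + p) = -3 + 4*p/(13 + p))
w(C, L) = 1 (w(C, L) = (C + L)/(C + L) = 1)
z(H) = -59 + (-39 + H)/(13 + H) (z(H) = (-39 + H)/(13 + H) - 59 = -59 + (-39 + H)/(13 + H))
1/z(w(-8, n(2 - 1*(-3)))) = 1/(2*(-403 - 29*1)/(13 + 1)) = 1/(2*(-403 - 29)/14) = 1/(2*(1/14)*(-432)) = 1/(-432/7) = -7/432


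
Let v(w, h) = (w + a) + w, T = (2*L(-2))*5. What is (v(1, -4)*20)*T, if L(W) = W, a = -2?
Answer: 0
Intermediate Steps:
T = -20 (T = (2*(-2))*5 = -4*5 = -20)
v(w, h) = -2 + 2*w (v(w, h) = (w - 2) + w = (-2 + w) + w = -2 + 2*w)
(v(1, -4)*20)*T = ((-2 + 2*1)*20)*(-20) = ((-2 + 2)*20)*(-20) = (0*20)*(-20) = 0*(-20) = 0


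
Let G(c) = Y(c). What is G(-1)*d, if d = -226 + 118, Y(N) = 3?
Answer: -324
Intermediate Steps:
G(c) = 3
d = -108
G(-1)*d = 3*(-108) = -324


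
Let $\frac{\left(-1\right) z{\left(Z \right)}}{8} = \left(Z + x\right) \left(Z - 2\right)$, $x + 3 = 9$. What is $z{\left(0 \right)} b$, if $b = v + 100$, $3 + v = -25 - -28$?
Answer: $9600$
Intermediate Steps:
$x = 6$ ($x = -3 + 9 = 6$)
$v = 0$ ($v = -3 - -3 = -3 + \left(-25 + 28\right) = -3 + 3 = 0$)
$z{\left(Z \right)} = - 8 \left(-2 + Z\right) \left(6 + Z\right)$ ($z{\left(Z \right)} = - 8 \left(Z + 6\right) \left(Z - 2\right) = - 8 \left(6 + Z\right) \left(-2 + Z\right) = - 8 \left(-2 + Z\right) \left(6 + Z\right)$)
$b = 100$ ($b = 0 + 100 = 100$)
$z{\left(0 \right)} b = \left(96 - 0 - 8 \cdot 0^{2}\right) 100 = \left(96 + 0 - 0\right) 100 = \left(96 + 0 + 0\right) 100 = 96 \cdot 100 = 9600$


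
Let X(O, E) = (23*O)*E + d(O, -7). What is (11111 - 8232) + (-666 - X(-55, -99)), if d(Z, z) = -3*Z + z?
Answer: -123180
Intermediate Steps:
d(Z, z) = z - 3*Z
X(O, E) = -7 - 3*O + 23*E*O (X(O, E) = (23*O)*E + (-7 - 3*O) = 23*E*O + (-7 - 3*O) = -7 - 3*O + 23*E*O)
(11111 - 8232) + (-666 - X(-55, -99)) = (11111 - 8232) + (-666 - (-7 - 3*(-55) + 23*(-99)*(-55))) = 2879 + (-666 - (-7 + 165 + 125235)) = 2879 + (-666 - 1*125393) = 2879 + (-666 - 125393) = 2879 - 126059 = -123180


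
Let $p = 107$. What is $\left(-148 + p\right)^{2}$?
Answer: $1681$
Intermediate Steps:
$\left(-148 + p\right)^{2} = \left(-148 + 107\right)^{2} = \left(-41\right)^{2} = 1681$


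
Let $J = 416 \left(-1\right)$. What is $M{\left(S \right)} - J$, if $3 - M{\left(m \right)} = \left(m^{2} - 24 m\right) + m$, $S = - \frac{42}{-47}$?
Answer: $\frac{969209}{2209} \approx 438.75$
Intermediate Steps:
$J = -416$
$S = \frac{42}{47}$ ($S = \left(-42\right) \left(- \frac{1}{47}\right) = \frac{42}{47} \approx 0.89362$)
$M{\left(m \right)} = 3 - m^{2} + 23 m$ ($M{\left(m \right)} = 3 - \left(\left(m^{2} - 24 m\right) + m\right) = 3 - \left(m^{2} - 23 m\right) = 3 - m^{2} + 23 m$)
$M{\left(S \right)} - J = \left(3 - \left(\frac{42}{47}\right)^{2} + 23 \cdot \frac{42}{47}\right) - -416 = \left(3 - \frac{1764}{2209} + \frac{966}{47}\right) + 416 = \frac{50265}{2209} + 416 = \frac{969209}{2209}$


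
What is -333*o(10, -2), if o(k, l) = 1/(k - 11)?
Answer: 333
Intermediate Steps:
o(k, l) = 1/(-11 + k)
-333*o(10, -2) = -333/(-11 + 10) = -333/(-1) = -333*(-1) = 333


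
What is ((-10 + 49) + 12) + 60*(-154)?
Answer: -9189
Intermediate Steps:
((-10 + 49) + 12) + 60*(-154) = (39 + 12) - 9240 = 51 - 9240 = -9189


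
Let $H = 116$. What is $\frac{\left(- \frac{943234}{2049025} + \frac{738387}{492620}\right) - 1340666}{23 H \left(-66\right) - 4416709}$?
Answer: $\frac{270650947571142681}{927185311624062700} \approx 0.29191$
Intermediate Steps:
$\frac{\left(- \frac{943234}{2049025} + \frac{738387}{492620}\right) - 1340666}{23 H \left(-66\right) - 4416709} = \frac{\left(- \frac{943234}{2049025} + \frac{738387}{492620}\right) - 1340666}{23 \cdot 116 \left(-66\right) - 4416709} = \frac{\left(\left(-943234\right) \frac{1}{2049025} + 738387 \cdot \frac{1}{492620}\right) - 1340666}{2668 \left(-66\right) - 4416709} = \frac{\left(- \frac{943234}{2049025} + \frac{738387}{492620}\right) - 1340666}{-176088 - 4416709} = \frac{\frac{209663497919}{201878139100} - 1340666}{-4592797} = \left(- \frac{270650947571142681}{201878139100}\right) \left(- \frac{1}{4592797}\right) = \frac{270650947571142681}{927185311624062700}$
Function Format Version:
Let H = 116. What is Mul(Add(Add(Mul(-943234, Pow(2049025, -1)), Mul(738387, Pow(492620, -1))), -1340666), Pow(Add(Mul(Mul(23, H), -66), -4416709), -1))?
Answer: Rational(270650947571142681, 927185311624062700) ≈ 0.29191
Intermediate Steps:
Mul(Add(Add(Mul(-943234, Pow(2049025, -1)), Mul(738387, Pow(492620, -1))), -1340666), Pow(Add(Mul(Mul(23, H), -66), -4416709), -1)) = Mul(Add(Add(Mul(-943234, Pow(2049025, -1)), Mul(738387, Pow(492620, -1))), -1340666), Pow(Add(Mul(Mul(23, 116), -66), -4416709), -1)) = Mul(Add(Add(Mul(-943234, Rational(1, 2049025)), Mul(738387, Rational(1, 492620))), -1340666), Pow(Add(Mul(2668, -66), -4416709), -1)) = Mul(Add(Add(Rational(-943234, 2049025), Rational(738387, 492620)), -1340666), Pow(Add(-176088, -4416709), -1)) = Mul(Add(Rational(209663497919, 201878139100), -1340666), Pow(-4592797, -1)) = Mul(Rational(-270650947571142681, 201878139100), Rational(-1, 4592797)) = Rational(270650947571142681, 927185311624062700)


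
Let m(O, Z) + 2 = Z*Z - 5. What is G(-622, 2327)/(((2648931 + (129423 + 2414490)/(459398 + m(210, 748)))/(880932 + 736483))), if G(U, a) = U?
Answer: -512520553548175/1349492547579 ≈ -379.79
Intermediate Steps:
m(O, Z) = -7 + Z**2 (m(O, Z) = -2 + (Z*Z - 5) = -2 + (Z**2 - 5) = -2 + (-5 + Z**2) = -7 + Z**2)
G(-622, 2327)/(((2648931 + (129423 + 2414490)/(459398 + m(210, 748)))/(880932 + 736483))) = -622*(880932 + 736483)/(2648931 + (129423 + 2414490)/(459398 + (-7 + 748**2))) = -622*1617415/(2648931 + 2543913/(459398 + (-7 + 559504))) = -622*1617415/(2648931 + 2543913/(459398 + 559497)) = -622*1617415/(2648931 + 2543913/1018895) = -622/((2698985095158/1018895)*(1/1617415)) = -622/2698985095158/1647976056425 = -622*1647976056425/2698985095158 = -512520553548175/1349492547579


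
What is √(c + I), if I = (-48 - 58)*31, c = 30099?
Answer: √26813 ≈ 163.75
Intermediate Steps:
I = -3286 (I = -106*31 = -3286)
√(c + I) = √(30099 - 3286) = √26813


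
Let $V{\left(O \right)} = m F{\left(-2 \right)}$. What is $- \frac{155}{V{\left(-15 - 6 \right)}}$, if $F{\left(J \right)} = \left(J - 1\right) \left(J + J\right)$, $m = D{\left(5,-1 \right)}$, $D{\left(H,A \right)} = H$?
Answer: $- \frac{31}{12} \approx -2.5833$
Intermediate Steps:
$m = 5$
$F{\left(J \right)} = 2 J \left(-1 + J\right)$ ($F{\left(J \right)} = \left(-1 + J\right) 2 J = 2 J \left(-1 + J\right)$)
$V{\left(O \right)} = 60$ ($V{\left(O \right)} = 5 \cdot 2 \left(-2\right) \left(-1 - 2\right) = 5 \cdot 2 \left(-2\right) \left(-3\right) = 5 \cdot 12 = 60$)
$- \frac{155}{V{\left(-15 - 6 \right)}} = - \frac{155}{60} = \left(-155\right) \frac{1}{60} = - \frac{31}{12}$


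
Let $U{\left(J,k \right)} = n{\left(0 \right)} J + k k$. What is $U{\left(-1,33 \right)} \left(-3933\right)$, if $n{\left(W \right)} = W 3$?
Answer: $-4283037$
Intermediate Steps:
$n{\left(W \right)} = 3 W$
$U{\left(J,k \right)} = k^{2}$ ($U{\left(J,k \right)} = 3 \cdot 0 J + k k = 0 J + k^{2} = 0 + k^{2} = k^{2}$)
$U{\left(-1,33 \right)} \left(-3933\right) = 33^{2} \left(-3933\right) = 1089 \left(-3933\right) = -4283037$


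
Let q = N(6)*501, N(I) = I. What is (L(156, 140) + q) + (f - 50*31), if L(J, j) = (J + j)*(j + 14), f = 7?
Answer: 47047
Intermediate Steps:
q = 3006 (q = 6*501 = 3006)
L(J, j) = (14 + j)*(J + j) (L(J, j) = (J + j)*(14 + j) = (14 + j)*(J + j))
(L(156, 140) + q) + (f - 50*31) = ((140² + 14*156 + 14*140 + 156*140) + 3006) + (7 - 50*31) = ((19600 + 2184 + 1960 + 21840) + 3006) + (7 - 1550) = (45584 + 3006) - 1543 = 48590 - 1543 = 47047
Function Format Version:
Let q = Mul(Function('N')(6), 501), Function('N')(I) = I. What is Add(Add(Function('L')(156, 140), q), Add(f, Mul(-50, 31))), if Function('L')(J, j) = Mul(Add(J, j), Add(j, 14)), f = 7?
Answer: 47047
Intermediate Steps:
q = 3006 (q = Mul(6, 501) = 3006)
Function('L')(J, j) = Mul(Add(14, j), Add(J, j)) (Function('L')(J, j) = Mul(Add(J, j), Add(14, j)) = Mul(Add(14, j), Add(J, j)))
Add(Add(Function('L')(156, 140), q), Add(f, Mul(-50, 31))) = Add(Add(Add(Pow(140, 2), Mul(14, 156), Mul(14, 140), Mul(156, 140)), 3006), Add(7, Mul(-50, 31))) = Add(Add(Add(19600, 2184, 1960, 21840), 3006), Add(7, -1550)) = Add(Add(45584, 3006), -1543) = Add(48590, -1543) = 47047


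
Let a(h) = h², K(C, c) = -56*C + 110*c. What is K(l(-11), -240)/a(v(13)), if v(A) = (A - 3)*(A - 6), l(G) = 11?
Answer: -6754/1225 ≈ -5.5135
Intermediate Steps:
v(A) = (-6 + A)*(-3 + A) (v(A) = (-3 + A)*(-6 + A) = (-6 + A)*(-3 + A))
K(l(-11), -240)/a(v(13)) = (-56*11 + 110*(-240))/((18 + 13² - 9*13)²) = (-616 - 26400)/((18 + 169 - 117)²) = -27016/(70²) = -27016/4900 = -27016*1/4900 = -6754/1225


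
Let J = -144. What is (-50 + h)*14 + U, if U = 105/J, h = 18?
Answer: -21539/48 ≈ -448.73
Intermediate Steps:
U = -35/48 (U = 105/(-144) = 105*(-1/144) = -35/48 ≈ -0.72917)
(-50 + h)*14 + U = (-50 + 18)*14 - 35/48 = -32*14 - 35/48 = -448 - 35/48 = -21539/48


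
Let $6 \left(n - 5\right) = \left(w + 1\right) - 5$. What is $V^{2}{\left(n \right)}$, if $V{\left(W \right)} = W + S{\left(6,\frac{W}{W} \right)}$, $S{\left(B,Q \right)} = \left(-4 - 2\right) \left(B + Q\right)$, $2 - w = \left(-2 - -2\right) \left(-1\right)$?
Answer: $\frac{12544}{9} \approx 1393.8$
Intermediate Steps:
$w = 2$ ($w = 2 - \left(-2 - -2\right) \left(-1\right) = 2 - \left(-2 + 2\right) \left(-1\right) = 2 - 0 \left(-1\right) = 2 - 0 = 2 + 0 = 2$)
$n = \frac{14}{3}$ ($n = 5 + \frac{\left(2 + 1\right) - 5}{6} = 5 + \frac{3 - 5}{6} = 5 + \frac{1}{6} \left(-2\right) = 5 - \frac{1}{3} = \frac{14}{3} \approx 4.6667$)
$S{\left(B,Q \right)} = - 6 B - 6 Q$ ($S{\left(B,Q \right)} = - 6 \left(B + Q\right) = - 6 B - 6 Q$)
$V{\left(W \right)} = -42 + W$ ($V{\left(W \right)} = W - \left(36 + 6 \frac{W}{W}\right) = W - 42 = -42 + W$)
$V^{2}{\left(n \right)} = \left(-42 + \frac{14}{3}\right)^{2} = \left(- \frac{112}{3}\right)^{2} = \frac{12544}{9}$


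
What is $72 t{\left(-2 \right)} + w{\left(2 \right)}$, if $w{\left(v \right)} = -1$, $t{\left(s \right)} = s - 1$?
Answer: $-217$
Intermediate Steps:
$t{\left(s \right)} = -1 + s$
$72 t{\left(-2 \right)} + w{\left(2 \right)} = 72 \left(-1 - 2\right) - 1 = 72 \left(-3\right) - 1 = -216 - 1 = -217$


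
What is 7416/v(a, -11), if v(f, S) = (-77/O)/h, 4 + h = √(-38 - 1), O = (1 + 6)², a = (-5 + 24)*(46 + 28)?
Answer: 207648/11 - 51912*I*√39/11 ≈ 18877.0 - 29472.0*I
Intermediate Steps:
a = 1406 (a = 19*74 = 1406)
O = 49 (O = 7² = 49)
h = -4 + I*√39 (h = -4 + √(-38 - 1) = -4 + √(-39) = -4 + I*√39 ≈ -4.0 + 6.245*I)
v(f, S) = -11/(7*(-4 + I*√39)) (v(f, S) = (-77/49)/(-4 + I*√39) = (-77*1/49)/(-4 + I*√39) = -11/(7*(-4 + I*√39)))
7416/v(a, -11) = 7416/(4/35 + I*√39/35)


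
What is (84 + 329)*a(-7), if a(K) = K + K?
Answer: -5782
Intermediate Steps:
a(K) = 2*K
(84 + 329)*a(-7) = (84 + 329)*(2*(-7)) = 413*(-14) = -5782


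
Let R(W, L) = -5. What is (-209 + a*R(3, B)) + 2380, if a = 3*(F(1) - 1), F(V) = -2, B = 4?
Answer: 2216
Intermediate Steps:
a = -9 (a = 3*(-2 - 1) = 3*(-3) = -9)
(-209 + a*R(3, B)) + 2380 = (-209 - 9*(-5)) + 2380 = (-209 + 45) + 2380 = -164 + 2380 = 2216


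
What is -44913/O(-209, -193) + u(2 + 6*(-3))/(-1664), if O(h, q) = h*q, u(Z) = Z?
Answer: -420965/381368 ≈ -1.1038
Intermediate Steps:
-44913/O(-209, -193) + u(2 + 6*(-3))/(-1664) = -44913/((-209*(-193))) + (2 + 6*(-3))/(-1664) = -44913/40337 + (2 - 18)*(-1/1664) = -44913*1/40337 - 16*(-1/1664) = -4083/3667 + 1/104 = -420965/381368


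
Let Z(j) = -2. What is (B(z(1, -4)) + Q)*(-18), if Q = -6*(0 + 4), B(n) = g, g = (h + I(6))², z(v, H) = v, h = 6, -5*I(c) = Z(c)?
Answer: -7632/25 ≈ -305.28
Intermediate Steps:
I(c) = ⅖ (I(c) = -⅕*(-2) = ⅖)
g = 1024/25 (g = (6 + ⅖)² = (32/5)² = 1024/25 ≈ 40.960)
B(n) = 1024/25
Q = -24 (Q = -6*4 = -24)
(B(z(1, -4)) + Q)*(-18) = (1024/25 - 24)*(-18) = (424/25)*(-18) = -7632/25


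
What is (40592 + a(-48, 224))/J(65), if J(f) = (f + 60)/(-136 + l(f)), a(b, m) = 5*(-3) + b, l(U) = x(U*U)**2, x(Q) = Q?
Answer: 723462468681/125 ≈ 5.7877e+9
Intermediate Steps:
l(U) = U**4 (l(U) = (U*U)**2 = (U**2)**2 = U**4)
a(b, m) = -15 + b
J(f) = (60 + f)/(-136 + f**4) (J(f) = (f + 60)/(-136 + f**4) = (60 + f)/(-136 + f**4))
(40592 + a(-48, 224))/J(65) = (40592 + (-15 - 48))/(((60 + 65)/(-136 + 65**4))) = (40592 - 63)/((125/(-136 + 17850625))) = 40529/((125/17850489)) = 40529/(((1/17850489)*125)) = 40529/(125/17850489) = 40529*(17850489/125) = 723462468681/125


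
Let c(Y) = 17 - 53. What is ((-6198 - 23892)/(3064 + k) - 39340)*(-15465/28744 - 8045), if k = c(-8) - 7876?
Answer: 7349867132011225/23225152 ≈ 3.1646e+8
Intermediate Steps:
c(Y) = -36
k = -7912 (k = -36 - 7876 = -7912)
((-6198 - 23892)/(3064 + k) - 39340)*(-15465/28744 - 8045) = ((-6198 - 23892)/(3064 - 7912) - 39340)*(-15465/28744 - 8045) = (-30090/(-4848) - 39340)*(-15465*1/28744 - 8045) = (-30090*(-1/4848) - 39340)*(-15465/28744 - 8045) = (5015/808 - 39340)*(-231260945/28744) = -31781705/808*(-231260945/28744) = 7349867132011225/23225152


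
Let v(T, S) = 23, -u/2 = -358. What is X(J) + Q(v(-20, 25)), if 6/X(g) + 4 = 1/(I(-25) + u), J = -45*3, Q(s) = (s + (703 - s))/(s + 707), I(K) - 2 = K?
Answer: -1087327/2022830 ≈ -0.53753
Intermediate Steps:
u = 716 (u = -2*(-358) = 716)
I(K) = 2 + K
Q(s) = 703/(707 + s)
J = -135
X(g) = -4158/2771 (X(g) = 6/(-4 + 1/((2 - 25) + 716)) = 6/(-4 + 1/(-23 + 716)) = 6/(-4 + 1/693) = 6/(-2771/693) = 6*(-693/2771) = -4158/2771)
X(J) + Q(v(-20, 25)) = -4158/2771 + 703/(707 + 23) = -4158/2771 + 703/730 = -1087327/2022830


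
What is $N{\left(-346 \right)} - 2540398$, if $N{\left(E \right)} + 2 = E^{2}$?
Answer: $-2420684$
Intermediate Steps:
$N{\left(E \right)} = -2 + E^{2}$
$N{\left(-346 \right)} - 2540398 = \left(-2 + \left(-346\right)^{2}\right) - 2540398 = \left(-2 + 119716\right) - 2540398 = 119714 - 2540398 = -2420684$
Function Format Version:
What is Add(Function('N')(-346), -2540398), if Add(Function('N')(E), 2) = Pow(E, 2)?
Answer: -2420684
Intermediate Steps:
Function('N')(E) = Add(-2, Pow(E, 2))
Add(Function('N')(-346), -2540398) = Add(Add(-2, Pow(-346, 2)), -2540398) = Add(Add(-2, 119716), -2540398) = Add(119714, -2540398) = -2420684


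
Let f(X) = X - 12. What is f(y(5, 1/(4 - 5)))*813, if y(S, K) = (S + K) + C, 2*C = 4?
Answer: -4878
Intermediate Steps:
C = 2 (C = (½)*4 = 2)
y(S, K) = 2 + K + S (y(S, K) = (S + K) + 2 = (K + S) + 2 = 2 + K + S)
f(X) = -12 + X
f(y(5, 1/(4 - 5)))*813 = (-12 + (2 + 1/(4 - 5) + 5))*813 = (-12 + (2 + 1/(-1) + 5))*813 = (-12 + (2 - 1 + 5))*813 = (-12 + 6)*813 = -6*813 = -4878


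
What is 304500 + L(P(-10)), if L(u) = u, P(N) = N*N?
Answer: 304600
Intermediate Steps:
P(N) = N²
304500 + L(P(-10)) = 304500 + (-10)² = 304500 + 100 = 304600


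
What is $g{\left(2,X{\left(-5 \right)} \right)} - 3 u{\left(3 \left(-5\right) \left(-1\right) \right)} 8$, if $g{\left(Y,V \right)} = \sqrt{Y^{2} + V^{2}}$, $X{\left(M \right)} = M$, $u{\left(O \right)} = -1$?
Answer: $24 \sqrt{29} \approx 129.24$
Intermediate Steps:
$g{\left(Y,V \right)} = \sqrt{V^{2} + Y^{2}}$
$g{\left(2,X{\left(-5 \right)} \right)} - 3 u{\left(3 \left(-5\right) \left(-1\right) \right)} 8 = \sqrt{\left(-5\right)^{2} + 2^{2}} \left(-3\right) \left(-1\right) 8 = \sqrt{25 + 4} \cdot 3 \cdot 8 = \sqrt{29} \cdot 24 = 24 \sqrt{29}$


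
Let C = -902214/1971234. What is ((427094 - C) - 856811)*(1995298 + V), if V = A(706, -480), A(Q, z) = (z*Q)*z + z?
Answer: -7748694204290984164/109513 ≈ -7.0756e+13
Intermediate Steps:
C = -50123/109513 (C = -902214*1/1971234 = -50123/109513 ≈ -0.45769)
A(Q, z) = z + Q*z**2 (A(Q, z) = (Q*z)*z + z = Q*z**2 + z = z + Q*z**2)
V = 162661920 (V = -480*(1 + 706*(-480)) = -480*(1 - 338880) = -480*(-338879) = 162661920)
((427094 - C) - 856811)*(1995298 + V) = ((427094 - 1*(-50123/109513)) - 856811)*(1995298 + 162661920) = ((427094 + 50123/109513) - 856811)*164657218 = (46772395345/109513 - 856811)*164657218 = -47059547698/109513*164657218 = -7748694204290984164/109513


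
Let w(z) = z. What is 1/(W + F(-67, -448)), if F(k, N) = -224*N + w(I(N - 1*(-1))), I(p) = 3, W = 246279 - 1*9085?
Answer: 1/337549 ≈ 2.9625e-6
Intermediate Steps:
W = 237194 (W = 246279 - 9085 = 237194)
F(k, N) = 3 - 224*N (F(k, N) = -224*N + 3 = 3 - 224*N)
1/(W + F(-67, -448)) = 1/(237194 + (3 - 224*(-448))) = 1/(237194 + (3 + 100352)) = 1/(237194 + 100355) = 1/337549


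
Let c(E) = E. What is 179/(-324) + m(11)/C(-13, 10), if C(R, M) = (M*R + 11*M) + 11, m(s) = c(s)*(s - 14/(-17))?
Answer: -82639/5508 ≈ -15.003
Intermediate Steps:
m(s) = s*(14/17 + s) (m(s) = s*(s - 14/(-17)) = s*(s - 14*(-1/17)) = s*(s + 14/17) = s*(14/17 + s))
C(R, M) = 11 + 11*M + M*R (C(R, M) = (11*M + M*R) + 11 = 11 + 11*M + M*R)
179/(-324) + m(11)/C(-13, 10) = 179/(-324) + ((1/17)*11*(14 + 17*11))/(11 + 11*10 + 10*(-13)) = 179*(-1/324) + ((1/17)*11*(14 + 187))/(11 + 110 - 130) = -179/324 + ((1/17)*11*201)/(-9) = -179/324 + (2211/17)*(-1/9) = -179/324 - 737/51 = -82639/5508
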